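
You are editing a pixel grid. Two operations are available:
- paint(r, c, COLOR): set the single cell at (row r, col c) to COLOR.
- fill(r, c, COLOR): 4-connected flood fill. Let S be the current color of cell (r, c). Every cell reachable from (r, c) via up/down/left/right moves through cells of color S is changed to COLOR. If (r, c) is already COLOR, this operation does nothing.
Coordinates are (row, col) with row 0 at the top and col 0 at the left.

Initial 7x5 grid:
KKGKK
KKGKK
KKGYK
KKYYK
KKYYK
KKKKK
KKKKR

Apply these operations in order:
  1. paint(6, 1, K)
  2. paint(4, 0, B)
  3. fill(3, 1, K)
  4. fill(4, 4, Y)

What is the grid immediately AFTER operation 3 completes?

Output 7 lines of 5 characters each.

After op 1 paint(6,1,K):
KKGKK
KKGKK
KKGYK
KKYYK
KKYYK
KKKKK
KKKKR
After op 2 paint(4,0,B):
KKGKK
KKGKK
KKGYK
KKYYK
BKYYK
KKKKK
KKKKR
After op 3 fill(3,1,K) [0 cells changed]:
KKGKK
KKGKK
KKGYK
KKYYK
BKYYK
KKKKK
KKKKR

Answer: KKGKK
KKGKK
KKGYK
KKYYK
BKYYK
KKKKK
KKKKR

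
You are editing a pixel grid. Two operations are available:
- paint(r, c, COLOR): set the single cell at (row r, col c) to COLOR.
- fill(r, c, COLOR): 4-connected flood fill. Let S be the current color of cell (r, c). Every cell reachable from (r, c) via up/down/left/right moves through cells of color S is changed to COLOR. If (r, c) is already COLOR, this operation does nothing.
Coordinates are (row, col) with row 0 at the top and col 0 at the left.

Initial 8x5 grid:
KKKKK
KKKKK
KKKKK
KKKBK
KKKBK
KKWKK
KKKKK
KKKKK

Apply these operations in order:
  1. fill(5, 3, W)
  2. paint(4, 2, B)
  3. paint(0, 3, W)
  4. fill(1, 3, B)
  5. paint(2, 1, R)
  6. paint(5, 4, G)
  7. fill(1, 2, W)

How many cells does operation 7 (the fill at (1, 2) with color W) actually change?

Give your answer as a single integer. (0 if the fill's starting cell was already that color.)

Answer: 38

Derivation:
After op 1 fill(5,3,W) [37 cells changed]:
WWWWW
WWWWW
WWWWW
WWWBW
WWWBW
WWWWW
WWWWW
WWWWW
After op 2 paint(4,2,B):
WWWWW
WWWWW
WWWWW
WWWBW
WWBBW
WWWWW
WWWWW
WWWWW
After op 3 paint(0,3,W):
WWWWW
WWWWW
WWWWW
WWWBW
WWBBW
WWWWW
WWWWW
WWWWW
After op 4 fill(1,3,B) [37 cells changed]:
BBBBB
BBBBB
BBBBB
BBBBB
BBBBB
BBBBB
BBBBB
BBBBB
After op 5 paint(2,1,R):
BBBBB
BBBBB
BRBBB
BBBBB
BBBBB
BBBBB
BBBBB
BBBBB
After op 6 paint(5,4,G):
BBBBB
BBBBB
BRBBB
BBBBB
BBBBB
BBBBG
BBBBB
BBBBB
After op 7 fill(1,2,W) [38 cells changed]:
WWWWW
WWWWW
WRWWW
WWWWW
WWWWW
WWWWG
WWWWW
WWWWW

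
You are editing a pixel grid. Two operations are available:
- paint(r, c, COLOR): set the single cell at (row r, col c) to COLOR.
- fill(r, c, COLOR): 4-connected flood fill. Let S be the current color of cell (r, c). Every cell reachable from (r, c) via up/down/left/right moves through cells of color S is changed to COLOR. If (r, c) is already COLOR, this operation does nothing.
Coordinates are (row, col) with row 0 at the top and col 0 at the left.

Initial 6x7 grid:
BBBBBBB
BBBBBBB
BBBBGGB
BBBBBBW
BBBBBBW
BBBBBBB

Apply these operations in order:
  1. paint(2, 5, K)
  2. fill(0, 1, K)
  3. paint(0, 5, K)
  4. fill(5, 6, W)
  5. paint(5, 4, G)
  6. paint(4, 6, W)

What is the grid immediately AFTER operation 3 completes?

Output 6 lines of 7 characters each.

Answer: KKKKKKK
KKKKKKK
KKKKGKK
KKKKKKW
KKKKKKW
KKKKKKK

Derivation:
After op 1 paint(2,5,K):
BBBBBBB
BBBBBBB
BBBBGKB
BBBBBBW
BBBBBBW
BBBBBBB
After op 2 fill(0,1,K) [38 cells changed]:
KKKKKKK
KKKKKKK
KKKKGKK
KKKKKKW
KKKKKKW
KKKKKKK
After op 3 paint(0,5,K):
KKKKKKK
KKKKKKK
KKKKGKK
KKKKKKW
KKKKKKW
KKKKKKK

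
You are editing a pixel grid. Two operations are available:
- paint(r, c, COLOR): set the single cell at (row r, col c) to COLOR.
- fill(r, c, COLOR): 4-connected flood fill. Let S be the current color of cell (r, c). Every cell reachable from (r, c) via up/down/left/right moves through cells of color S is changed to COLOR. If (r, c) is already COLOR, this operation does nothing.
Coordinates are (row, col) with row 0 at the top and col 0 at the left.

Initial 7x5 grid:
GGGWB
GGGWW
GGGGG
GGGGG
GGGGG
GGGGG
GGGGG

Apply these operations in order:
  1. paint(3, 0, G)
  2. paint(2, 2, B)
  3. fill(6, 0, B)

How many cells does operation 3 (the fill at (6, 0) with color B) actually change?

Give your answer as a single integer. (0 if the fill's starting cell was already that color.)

Answer: 30

Derivation:
After op 1 paint(3,0,G):
GGGWB
GGGWW
GGGGG
GGGGG
GGGGG
GGGGG
GGGGG
After op 2 paint(2,2,B):
GGGWB
GGGWW
GGBGG
GGGGG
GGGGG
GGGGG
GGGGG
After op 3 fill(6,0,B) [30 cells changed]:
BBBWB
BBBWW
BBBBB
BBBBB
BBBBB
BBBBB
BBBBB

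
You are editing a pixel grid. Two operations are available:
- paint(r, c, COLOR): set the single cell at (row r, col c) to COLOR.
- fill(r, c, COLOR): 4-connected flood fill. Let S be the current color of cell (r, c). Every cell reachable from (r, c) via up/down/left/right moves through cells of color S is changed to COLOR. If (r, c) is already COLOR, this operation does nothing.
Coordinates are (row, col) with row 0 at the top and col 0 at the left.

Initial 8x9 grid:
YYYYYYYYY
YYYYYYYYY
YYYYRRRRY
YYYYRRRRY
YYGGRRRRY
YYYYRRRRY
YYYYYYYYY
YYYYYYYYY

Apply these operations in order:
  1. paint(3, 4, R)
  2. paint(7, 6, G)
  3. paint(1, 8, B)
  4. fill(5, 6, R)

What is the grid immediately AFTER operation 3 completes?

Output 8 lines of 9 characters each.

After op 1 paint(3,4,R):
YYYYYYYYY
YYYYYYYYY
YYYYRRRRY
YYYYRRRRY
YYGGRRRRY
YYYYRRRRY
YYYYYYYYY
YYYYYYYYY
After op 2 paint(7,6,G):
YYYYYYYYY
YYYYYYYYY
YYYYRRRRY
YYYYRRRRY
YYGGRRRRY
YYYYRRRRY
YYYYYYYYY
YYYYYYGYY
After op 3 paint(1,8,B):
YYYYYYYYY
YYYYYYYYB
YYYYRRRRY
YYYYRRRRY
YYGGRRRRY
YYYYRRRRY
YYYYYYYYY
YYYYYYGYY

Answer: YYYYYYYYY
YYYYYYYYB
YYYYRRRRY
YYYYRRRRY
YYGGRRRRY
YYYYRRRRY
YYYYYYYYY
YYYYYYGYY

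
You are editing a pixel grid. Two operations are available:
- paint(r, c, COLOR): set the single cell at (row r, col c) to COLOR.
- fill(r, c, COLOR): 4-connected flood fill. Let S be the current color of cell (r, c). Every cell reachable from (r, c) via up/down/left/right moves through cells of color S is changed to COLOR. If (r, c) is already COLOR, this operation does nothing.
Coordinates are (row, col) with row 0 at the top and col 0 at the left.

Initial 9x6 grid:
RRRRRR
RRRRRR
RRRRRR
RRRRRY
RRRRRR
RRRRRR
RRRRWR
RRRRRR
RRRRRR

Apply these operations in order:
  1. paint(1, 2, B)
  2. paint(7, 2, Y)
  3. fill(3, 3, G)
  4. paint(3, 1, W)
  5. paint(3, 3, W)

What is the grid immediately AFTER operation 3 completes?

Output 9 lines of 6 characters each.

After op 1 paint(1,2,B):
RRRRRR
RRBRRR
RRRRRR
RRRRRY
RRRRRR
RRRRRR
RRRRWR
RRRRRR
RRRRRR
After op 2 paint(7,2,Y):
RRRRRR
RRBRRR
RRRRRR
RRRRRY
RRRRRR
RRRRRR
RRRRWR
RRYRRR
RRRRRR
After op 3 fill(3,3,G) [50 cells changed]:
GGGGGG
GGBGGG
GGGGGG
GGGGGY
GGGGGG
GGGGGG
GGGGWG
GGYGGG
GGGGGG

Answer: GGGGGG
GGBGGG
GGGGGG
GGGGGY
GGGGGG
GGGGGG
GGGGWG
GGYGGG
GGGGGG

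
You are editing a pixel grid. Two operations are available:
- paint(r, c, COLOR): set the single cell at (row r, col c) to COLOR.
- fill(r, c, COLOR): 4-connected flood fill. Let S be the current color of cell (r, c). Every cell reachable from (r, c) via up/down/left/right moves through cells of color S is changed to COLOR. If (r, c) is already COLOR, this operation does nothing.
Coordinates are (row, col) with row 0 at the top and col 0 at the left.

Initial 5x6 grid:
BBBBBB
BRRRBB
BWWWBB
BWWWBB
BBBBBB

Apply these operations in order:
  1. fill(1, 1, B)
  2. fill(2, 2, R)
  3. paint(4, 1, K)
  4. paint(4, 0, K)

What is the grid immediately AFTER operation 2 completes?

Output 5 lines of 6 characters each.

Answer: BBBBBB
BBBBBB
BRRRBB
BRRRBB
BBBBBB

Derivation:
After op 1 fill(1,1,B) [3 cells changed]:
BBBBBB
BBBBBB
BWWWBB
BWWWBB
BBBBBB
After op 2 fill(2,2,R) [6 cells changed]:
BBBBBB
BBBBBB
BRRRBB
BRRRBB
BBBBBB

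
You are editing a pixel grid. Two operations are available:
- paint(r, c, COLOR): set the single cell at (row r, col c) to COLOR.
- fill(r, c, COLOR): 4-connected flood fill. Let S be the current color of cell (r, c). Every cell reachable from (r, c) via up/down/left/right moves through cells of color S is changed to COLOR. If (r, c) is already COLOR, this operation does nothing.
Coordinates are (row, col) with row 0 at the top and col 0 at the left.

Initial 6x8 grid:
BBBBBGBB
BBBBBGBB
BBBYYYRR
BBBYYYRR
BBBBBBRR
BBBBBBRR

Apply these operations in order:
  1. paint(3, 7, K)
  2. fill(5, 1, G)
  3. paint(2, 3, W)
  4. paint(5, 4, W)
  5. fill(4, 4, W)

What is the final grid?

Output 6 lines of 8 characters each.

Answer: WWWWWWBB
WWWWWWBB
WWWWYYRR
WWWYYYRK
WWWWWWRR
WWWWWWRR

Derivation:
After op 1 paint(3,7,K):
BBBBBGBB
BBBBBGBB
BBBYYYRR
BBBYYYRK
BBBBBBRR
BBBBBBRR
After op 2 fill(5,1,G) [28 cells changed]:
GGGGGGBB
GGGGGGBB
GGGYYYRR
GGGYYYRK
GGGGGGRR
GGGGGGRR
After op 3 paint(2,3,W):
GGGGGGBB
GGGGGGBB
GGGWYYRR
GGGYYYRK
GGGGGGRR
GGGGGGRR
After op 4 paint(5,4,W):
GGGGGGBB
GGGGGGBB
GGGWYYRR
GGGYYYRK
GGGGGGRR
GGGGWGRR
After op 5 fill(4,4,W) [29 cells changed]:
WWWWWWBB
WWWWWWBB
WWWWYYRR
WWWYYYRK
WWWWWWRR
WWWWWWRR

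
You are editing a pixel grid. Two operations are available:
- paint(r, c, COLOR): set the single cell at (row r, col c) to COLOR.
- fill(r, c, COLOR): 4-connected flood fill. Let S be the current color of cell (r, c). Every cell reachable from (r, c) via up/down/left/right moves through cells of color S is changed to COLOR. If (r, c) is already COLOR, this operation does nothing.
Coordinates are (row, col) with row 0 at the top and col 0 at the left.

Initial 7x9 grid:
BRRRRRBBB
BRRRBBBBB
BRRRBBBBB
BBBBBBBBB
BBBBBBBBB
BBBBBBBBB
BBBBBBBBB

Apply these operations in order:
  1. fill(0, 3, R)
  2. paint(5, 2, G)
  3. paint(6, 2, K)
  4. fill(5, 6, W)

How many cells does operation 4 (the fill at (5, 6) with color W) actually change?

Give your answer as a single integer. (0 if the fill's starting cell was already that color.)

After op 1 fill(0,3,R) [0 cells changed]:
BRRRRRBBB
BRRRBBBBB
BRRRBBBBB
BBBBBBBBB
BBBBBBBBB
BBBBBBBBB
BBBBBBBBB
After op 2 paint(5,2,G):
BRRRRRBBB
BRRRBBBBB
BRRRBBBBB
BBBBBBBBB
BBBBBBBBB
BBGBBBBBB
BBBBBBBBB
After op 3 paint(6,2,K):
BRRRRRBBB
BRRRBBBBB
BRRRBBBBB
BBBBBBBBB
BBBBBBBBB
BBGBBBBBB
BBKBBBBBB
After op 4 fill(5,6,W) [50 cells changed]:
WRRRRRWWW
WRRRWWWWW
WRRRWWWWW
WWWWWWWWW
WWWWWWWWW
WWGWWWWWW
WWKWWWWWW

Answer: 50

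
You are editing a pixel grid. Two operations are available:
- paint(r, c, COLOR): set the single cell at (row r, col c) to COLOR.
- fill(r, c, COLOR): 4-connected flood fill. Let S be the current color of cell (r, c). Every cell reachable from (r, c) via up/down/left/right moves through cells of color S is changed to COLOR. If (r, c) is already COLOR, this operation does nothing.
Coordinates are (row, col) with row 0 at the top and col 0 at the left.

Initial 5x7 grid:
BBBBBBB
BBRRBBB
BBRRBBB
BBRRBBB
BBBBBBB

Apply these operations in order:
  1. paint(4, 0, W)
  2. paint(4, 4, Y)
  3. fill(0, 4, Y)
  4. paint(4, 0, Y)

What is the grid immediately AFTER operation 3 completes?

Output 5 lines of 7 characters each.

Answer: YYYYYYY
YYRRYYY
YYRRYYY
YYRRYYY
WYYYYYY

Derivation:
After op 1 paint(4,0,W):
BBBBBBB
BBRRBBB
BBRRBBB
BBRRBBB
WBBBBBB
After op 2 paint(4,4,Y):
BBBBBBB
BBRRBBB
BBRRBBB
BBRRBBB
WBBBYBB
After op 3 fill(0,4,Y) [27 cells changed]:
YYYYYYY
YYRRYYY
YYRRYYY
YYRRYYY
WYYYYYY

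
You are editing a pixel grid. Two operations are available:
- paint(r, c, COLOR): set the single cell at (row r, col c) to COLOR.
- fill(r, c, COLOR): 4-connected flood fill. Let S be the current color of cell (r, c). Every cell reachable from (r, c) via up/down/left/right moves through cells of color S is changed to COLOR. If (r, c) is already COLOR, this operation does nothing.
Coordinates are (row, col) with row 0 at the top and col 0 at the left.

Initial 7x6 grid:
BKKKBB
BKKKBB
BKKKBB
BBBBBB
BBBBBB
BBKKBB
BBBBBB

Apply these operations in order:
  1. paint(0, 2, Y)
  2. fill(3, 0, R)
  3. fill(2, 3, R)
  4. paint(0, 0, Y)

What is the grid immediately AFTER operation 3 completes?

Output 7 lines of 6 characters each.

After op 1 paint(0,2,Y):
BKYKBB
BKKKBB
BKKKBB
BBBBBB
BBBBBB
BBKKBB
BBBBBB
After op 2 fill(3,0,R) [31 cells changed]:
RKYKRR
RKKKRR
RKKKRR
RRRRRR
RRRRRR
RRKKRR
RRRRRR
After op 3 fill(2,3,R) [8 cells changed]:
RRYRRR
RRRRRR
RRRRRR
RRRRRR
RRRRRR
RRKKRR
RRRRRR

Answer: RRYRRR
RRRRRR
RRRRRR
RRRRRR
RRRRRR
RRKKRR
RRRRRR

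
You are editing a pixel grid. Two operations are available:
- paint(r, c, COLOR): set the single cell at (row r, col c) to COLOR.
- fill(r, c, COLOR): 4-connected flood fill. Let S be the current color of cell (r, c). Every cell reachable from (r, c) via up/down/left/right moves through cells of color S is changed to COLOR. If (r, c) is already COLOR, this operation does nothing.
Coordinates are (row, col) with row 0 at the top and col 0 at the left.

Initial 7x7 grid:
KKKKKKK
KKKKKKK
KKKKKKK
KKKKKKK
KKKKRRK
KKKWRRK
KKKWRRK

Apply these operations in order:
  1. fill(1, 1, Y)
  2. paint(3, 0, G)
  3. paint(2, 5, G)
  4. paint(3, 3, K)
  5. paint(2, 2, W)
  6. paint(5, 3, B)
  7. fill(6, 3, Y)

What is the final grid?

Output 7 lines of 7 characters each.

Answer: YYYYYYY
YYYYYYY
YYWYYGY
GYYKYYY
YYYYRRY
YYYBRRY
YYYYRRY

Derivation:
After op 1 fill(1,1,Y) [41 cells changed]:
YYYYYYY
YYYYYYY
YYYYYYY
YYYYYYY
YYYYRRY
YYYWRRY
YYYWRRY
After op 2 paint(3,0,G):
YYYYYYY
YYYYYYY
YYYYYYY
GYYYYYY
YYYYRRY
YYYWRRY
YYYWRRY
After op 3 paint(2,5,G):
YYYYYYY
YYYYYYY
YYYYYGY
GYYYYYY
YYYYRRY
YYYWRRY
YYYWRRY
After op 4 paint(3,3,K):
YYYYYYY
YYYYYYY
YYYYYGY
GYYKYYY
YYYYRRY
YYYWRRY
YYYWRRY
After op 5 paint(2,2,W):
YYYYYYY
YYYYYYY
YYWYYGY
GYYKYYY
YYYYRRY
YYYWRRY
YYYWRRY
After op 6 paint(5,3,B):
YYYYYYY
YYYYYYY
YYWYYGY
GYYKYYY
YYYYRRY
YYYBRRY
YYYWRRY
After op 7 fill(6,3,Y) [1 cells changed]:
YYYYYYY
YYYYYYY
YYWYYGY
GYYKYYY
YYYYRRY
YYYBRRY
YYYYRRY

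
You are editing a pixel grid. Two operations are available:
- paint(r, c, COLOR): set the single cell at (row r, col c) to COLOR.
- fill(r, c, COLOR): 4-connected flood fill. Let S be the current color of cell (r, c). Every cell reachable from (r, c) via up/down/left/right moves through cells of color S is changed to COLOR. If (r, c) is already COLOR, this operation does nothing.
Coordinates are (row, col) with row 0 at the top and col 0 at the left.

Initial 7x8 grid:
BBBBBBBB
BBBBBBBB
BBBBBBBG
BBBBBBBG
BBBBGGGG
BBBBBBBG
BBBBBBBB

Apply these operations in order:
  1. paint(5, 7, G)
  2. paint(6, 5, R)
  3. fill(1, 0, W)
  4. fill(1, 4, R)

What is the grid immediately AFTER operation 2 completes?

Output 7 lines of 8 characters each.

Answer: BBBBBBBB
BBBBBBBB
BBBBBBBG
BBBBBBBG
BBBBGGGG
BBBBBBBG
BBBBBRBB

Derivation:
After op 1 paint(5,7,G):
BBBBBBBB
BBBBBBBB
BBBBBBBG
BBBBBBBG
BBBBGGGG
BBBBBBBG
BBBBBBBB
After op 2 paint(6,5,R):
BBBBBBBB
BBBBBBBB
BBBBBBBG
BBBBBBBG
BBBBGGGG
BBBBBBBG
BBBBBRBB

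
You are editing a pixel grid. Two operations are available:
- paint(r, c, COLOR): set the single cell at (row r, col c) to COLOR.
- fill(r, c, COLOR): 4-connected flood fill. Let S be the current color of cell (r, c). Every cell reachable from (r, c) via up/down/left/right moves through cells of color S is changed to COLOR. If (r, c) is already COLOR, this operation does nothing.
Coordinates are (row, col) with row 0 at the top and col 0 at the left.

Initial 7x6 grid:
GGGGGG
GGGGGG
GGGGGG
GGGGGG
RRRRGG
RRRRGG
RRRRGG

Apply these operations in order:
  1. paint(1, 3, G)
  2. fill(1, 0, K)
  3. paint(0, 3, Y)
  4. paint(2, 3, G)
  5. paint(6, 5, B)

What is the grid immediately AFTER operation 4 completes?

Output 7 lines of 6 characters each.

Answer: KKKYKK
KKKKKK
KKKGKK
KKKKKK
RRRRKK
RRRRKK
RRRRKK

Derivation:
After op 1 paint(1,3,G):
GGGGGG
GGGGGG
GGGGGG
GGGGGG
RRRRGG
RRRRGG
RRRRGG
After op 2 fill(1,0,K) [30 cells changed]:
KKKKKK
KKKKKK
KKKKKK
KKKKKK
RRRRKK
RRRRKK
RRRRKK
After op 3 paint(0,3,Y):
KKKYKK
KKKKKK
KKKKKK
KKKKKK
RRRRKK
RRRRKK
RRRRKK
After op 4 paint(2,3,G):
KKKYKK
KKKKKK
KKKGKK
KKKKKK
RRRRKK
RRRRKK
RRRRKK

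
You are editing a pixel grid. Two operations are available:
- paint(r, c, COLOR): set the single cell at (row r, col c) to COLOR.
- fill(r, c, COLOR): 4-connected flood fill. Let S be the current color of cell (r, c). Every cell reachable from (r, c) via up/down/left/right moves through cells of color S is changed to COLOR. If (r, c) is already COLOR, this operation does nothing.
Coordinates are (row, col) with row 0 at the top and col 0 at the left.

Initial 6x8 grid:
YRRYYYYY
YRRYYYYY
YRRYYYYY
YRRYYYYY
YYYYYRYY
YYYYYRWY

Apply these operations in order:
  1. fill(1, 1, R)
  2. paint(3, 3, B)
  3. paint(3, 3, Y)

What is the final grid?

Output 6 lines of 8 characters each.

Answer: YRRYYYYY
YRRYYYYY
YRRYYYYY
YRRYYYYY
YYYYYRYY
YYYYYRWY

Derivation:
After op 1 fill(1,1,R) [0 cells changed]:
YRRYYYYY
YRRYYYYY
YRRYYYYY
YRRYYYYY
YYYYYRYY
YYYYYRWY
After op 2 paint(3,3,B):
YRRYYYYY
YRRYYYYY
YRRYYYYY
YRRBYYYY
YYYYYRYY
YYYYYRWY
After op 3 paint(3,3,Y):
YRRYYYYY
YRRYYYYY
YRRYYYYY
YRRYYYYY
YYYYYRYY
YYYYYRWY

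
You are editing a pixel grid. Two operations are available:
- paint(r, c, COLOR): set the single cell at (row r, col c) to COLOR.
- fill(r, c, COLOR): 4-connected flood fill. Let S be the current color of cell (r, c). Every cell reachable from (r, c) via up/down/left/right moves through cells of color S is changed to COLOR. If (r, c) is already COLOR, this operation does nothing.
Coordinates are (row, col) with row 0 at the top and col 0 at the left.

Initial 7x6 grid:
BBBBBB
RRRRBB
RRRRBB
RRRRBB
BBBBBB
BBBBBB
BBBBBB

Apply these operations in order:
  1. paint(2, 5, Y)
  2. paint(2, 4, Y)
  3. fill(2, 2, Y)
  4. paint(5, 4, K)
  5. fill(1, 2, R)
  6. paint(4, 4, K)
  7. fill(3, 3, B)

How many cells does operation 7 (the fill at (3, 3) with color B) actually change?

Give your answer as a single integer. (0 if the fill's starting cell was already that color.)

Answer: 14

Derivation:
After op 1 paint(2,5,Y):
BBBBBB
RRRRBB
RRRRBY
RRRRBB
BBBBBB
BBBBBB
BBBBBB
After op 2 paint(2,4,Y):
BBBBBB
RRRRBB
RRRRYY
RRRRBB
BBBBBB
BBBBBB
BBBBBB
After op 3 fill(2,2,Y) [12 cells changed]:
BBBBBB
YYYYBB
YYYYYY
YYYYBB
BBBBBB
BBBBBB
BBBBBB
After op 4 paint(5,4,K):
BBBBBB
YYYYBB
YYYYYY
YYYYBB
BBBBBB
BBBBKB
BBBBBB
After op 5 fill(1,2,R) [14 cells changed]:
BBBBBB
RRRRBB
RRRRRR
RRRRBB
BBBBBB
BBBBKB
BBBBBB
After op 6 paint(4,4,K):
BBBBBB
RRRRBB
RRRRRR
RRRRBB
BBBBKB
BBBBKB
BBBBBB
After op 7 fill(3,3,B) [14 cells changed]:
BBBBBB
BBBBBB
BBBBBB
BBBBBB
BBBBKB
BBBBKB
BBBBBB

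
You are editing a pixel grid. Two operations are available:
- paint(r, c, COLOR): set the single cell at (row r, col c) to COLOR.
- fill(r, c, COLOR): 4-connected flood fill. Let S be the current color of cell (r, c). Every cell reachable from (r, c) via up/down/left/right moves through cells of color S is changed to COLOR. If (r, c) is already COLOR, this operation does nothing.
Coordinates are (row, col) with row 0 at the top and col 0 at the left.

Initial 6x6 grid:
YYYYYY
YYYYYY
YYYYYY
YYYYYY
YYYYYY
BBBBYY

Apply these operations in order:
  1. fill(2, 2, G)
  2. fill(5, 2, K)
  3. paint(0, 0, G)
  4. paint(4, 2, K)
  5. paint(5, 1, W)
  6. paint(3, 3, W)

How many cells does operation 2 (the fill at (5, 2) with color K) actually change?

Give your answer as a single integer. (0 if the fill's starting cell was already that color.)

After op 1 fill(2,2,G) [32 cells changed]:
GGGGGG
GGGGGG
GGGGGG
GGGGGG
GGGGGG
BBBBGG
After op 2 fill(5,2,K) [4 cells changed]:
GGGGGG
GGGGGG
GGGGGG
GGGGGG
GGGGGG
KKKKGG

Answer: 4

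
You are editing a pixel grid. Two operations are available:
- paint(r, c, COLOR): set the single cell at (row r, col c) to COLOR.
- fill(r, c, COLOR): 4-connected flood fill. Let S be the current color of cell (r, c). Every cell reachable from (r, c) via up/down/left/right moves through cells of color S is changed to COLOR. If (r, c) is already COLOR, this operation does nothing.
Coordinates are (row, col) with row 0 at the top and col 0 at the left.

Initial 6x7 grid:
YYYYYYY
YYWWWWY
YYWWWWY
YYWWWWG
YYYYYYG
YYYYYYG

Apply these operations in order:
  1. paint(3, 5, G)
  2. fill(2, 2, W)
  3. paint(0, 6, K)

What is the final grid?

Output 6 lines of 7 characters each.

Answer: YYYYYYK
YYWWWWY
YYWWWWY
YYWWWGG
YYYYYYG
YYYYYYG

Derivation:
After op 1 paint(3,5,G):
YYYYYYY
YYWWWWY
YYWWWWY
YYWWWGG
YYYYYYG
YYYYYYG
After op 2 fill(2,2,W) [0 cells changed]:
YYYYYYY
YYWWWWY
YYWWWWY
YYWWWGG
YYYYYYG
YYYYYYG
After op 3 paint(0,6,K):
YYYYYYK
YYWWWWY
YYWWWWY
YYWWWGG
YYYYYYG
YYYYYYG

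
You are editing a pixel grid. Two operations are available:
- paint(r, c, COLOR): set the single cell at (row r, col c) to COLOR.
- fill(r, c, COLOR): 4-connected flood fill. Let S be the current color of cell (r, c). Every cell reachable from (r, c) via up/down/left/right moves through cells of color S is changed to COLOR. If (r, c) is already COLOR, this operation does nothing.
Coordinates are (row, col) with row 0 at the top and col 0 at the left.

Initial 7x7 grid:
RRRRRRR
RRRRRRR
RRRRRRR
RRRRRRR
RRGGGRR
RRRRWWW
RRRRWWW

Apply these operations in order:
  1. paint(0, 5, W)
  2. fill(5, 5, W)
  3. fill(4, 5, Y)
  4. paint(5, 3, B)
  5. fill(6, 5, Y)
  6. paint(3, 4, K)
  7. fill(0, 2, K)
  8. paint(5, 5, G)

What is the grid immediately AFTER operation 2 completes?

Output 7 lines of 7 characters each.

Answer: RRRRRWR
RRRRRRR
RRRRRRR
RRRRRRR
RRGGGRR
RRRRWWW
RRRRWWW

Derivation:
After op 1 paint(0,5,W):
RRRRRWR
RRRRRRR
RRRRRRR
RRRRRRR
RRGGGRR
RRRRWWW
RRRRWWW
After op 2 fill(5,5,W) [0 cells changed]:
RRRRRWR
RRRRRRR
RRRRRRR
RRRRRRR
RRGGGRR
RRRRWWW
RRRRWWW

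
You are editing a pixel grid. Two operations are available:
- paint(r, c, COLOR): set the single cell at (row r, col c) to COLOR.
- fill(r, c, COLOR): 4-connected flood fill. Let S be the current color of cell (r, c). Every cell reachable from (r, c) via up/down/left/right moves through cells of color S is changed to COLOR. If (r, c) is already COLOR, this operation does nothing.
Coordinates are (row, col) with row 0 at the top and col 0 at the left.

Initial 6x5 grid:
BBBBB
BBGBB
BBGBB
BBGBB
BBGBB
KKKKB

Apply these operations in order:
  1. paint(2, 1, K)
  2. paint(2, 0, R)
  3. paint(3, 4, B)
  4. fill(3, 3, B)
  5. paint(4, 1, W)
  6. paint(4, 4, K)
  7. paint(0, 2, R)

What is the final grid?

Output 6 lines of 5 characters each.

Answer: BBRBB
BBGBB
RKGBB
BBGBB
BWGBK
KKKKB

Derivation:
After op 1 paint(2,1,K):
BBBBB
BBGBB
BKGBB
BBGBB
BBGBB
KKKKB
After op 2 paint(2,0,R):
BBBBB
BBGBB
RKGBB
BBGBB
BBGBB
KKKKB
After op 3 paint(3,4,B):
BBBBB
BBGBB
RKGBB
BBGBB
BBGBB
KKKKB
After op 4 fill(3,3,B) [0 cells changed]:
BBBBB
BBGBB
RKGBB
BBGBB
BBGBB
KKKKB
After op 5 paint(4,1,W):
BBBBB
BBGBB
RKGBB
BBGBB
BWGBB
KKKKB
After op 6 paint(4,4,K):
BBBBB
BBGBB
RKGBB
BBGBB
BWGBK
KKKKB
After op 7 paint(0,2,R):
BBRBB
BBGBB
RKGBB
BBGBB
BWGBK
KKKKB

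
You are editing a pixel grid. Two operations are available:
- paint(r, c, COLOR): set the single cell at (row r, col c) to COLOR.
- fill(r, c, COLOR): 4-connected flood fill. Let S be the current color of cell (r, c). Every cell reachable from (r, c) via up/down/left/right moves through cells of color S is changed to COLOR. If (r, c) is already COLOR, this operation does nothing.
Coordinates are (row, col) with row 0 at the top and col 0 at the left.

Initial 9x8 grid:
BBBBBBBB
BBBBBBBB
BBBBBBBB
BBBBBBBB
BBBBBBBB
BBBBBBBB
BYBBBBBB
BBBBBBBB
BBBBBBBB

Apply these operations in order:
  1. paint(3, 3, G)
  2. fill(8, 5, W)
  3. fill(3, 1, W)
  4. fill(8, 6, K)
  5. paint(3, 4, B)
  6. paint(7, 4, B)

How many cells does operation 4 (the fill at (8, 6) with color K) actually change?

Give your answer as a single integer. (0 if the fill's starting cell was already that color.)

Answer: 70

Derivation:
After op 1 paint(3,3,G):
BBBBBBBB
BBBBBBBB
BBBBBBBB
BBBGBBBB
BBBBBBBB
BBBBBBBB
BYBBBBBB
BBBBBBBB
BBBBBBBB
After op 2 fill(8,5,W) [70 cells changed]:
WWWWWWWW
WWWWWWWW
WWWWWWWW
WWWGWWWW
WWWWWWWW
WWWWWWWW
WYWWWWWW
WWWWWWWW
WWWWWWWW
After op 3 fill(3,1,W) [0 cells changed]:
WWWWWWWW
WWWWWWWW
WWWWWWWW
WWWGWWWW
WWWWWWWW
WWWWWWWW
WYWWWWWW
WWWWWWWW
WWWWWWWW
After op 4 fill(8,6,K) [70 cells changed]:
KKKKKKKK
KKKKKKKK
KKKKKKKK
KKKGKKKK
KKKKKKKK
KKKKKKKK
KYKKKKKK
KKKKKKKK
KKKKKKKK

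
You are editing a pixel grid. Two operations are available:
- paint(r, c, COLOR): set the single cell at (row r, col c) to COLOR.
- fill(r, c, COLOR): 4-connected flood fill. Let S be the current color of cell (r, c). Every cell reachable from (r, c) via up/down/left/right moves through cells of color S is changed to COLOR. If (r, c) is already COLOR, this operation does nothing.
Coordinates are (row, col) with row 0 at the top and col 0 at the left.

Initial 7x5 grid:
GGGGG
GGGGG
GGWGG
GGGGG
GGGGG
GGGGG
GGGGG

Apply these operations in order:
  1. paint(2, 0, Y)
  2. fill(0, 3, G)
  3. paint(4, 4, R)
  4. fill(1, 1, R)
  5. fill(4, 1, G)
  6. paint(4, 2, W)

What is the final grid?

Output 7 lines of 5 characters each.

Answer: GGGGG
GGGGG
YGWGG
GGGGG
GGWGG
GGGGG
GGGGG

Derivation:
After op 1 paint(2,0,Y):
GGGGG
GGGGG
YGWGG
GGGGG
GGGGG
GGGGG
GGGGG
After op 2 fill(0,3,G) [0 cells changed]:
GGGGG
GGGGG
YGWGG
GGGGG
GGGGG
GGGGG
GGGGG
After op 3 paint(4,4,R):
GGGGG
GGGGG
YGWGG
GGGGG
GGGGR
GGGGG
GGGGG
After op 4 fill(1,1,R) [32 cells changed]:
RRRRR
RRRRR
YRWRR
RRRRR
RRRRR
RRRRR
RRRRR
After op 5 fill(4,1,G) [33 cells changed]:
GGGGG
GGGGG
YGWGG
GGGGG
GGGGG
GGGGG
GGGGG
After op 6 paint(4,2,W):
GGGGG
GGGGG
YGWGG
GGGGG
GGWGG
GGGGG
GGGGG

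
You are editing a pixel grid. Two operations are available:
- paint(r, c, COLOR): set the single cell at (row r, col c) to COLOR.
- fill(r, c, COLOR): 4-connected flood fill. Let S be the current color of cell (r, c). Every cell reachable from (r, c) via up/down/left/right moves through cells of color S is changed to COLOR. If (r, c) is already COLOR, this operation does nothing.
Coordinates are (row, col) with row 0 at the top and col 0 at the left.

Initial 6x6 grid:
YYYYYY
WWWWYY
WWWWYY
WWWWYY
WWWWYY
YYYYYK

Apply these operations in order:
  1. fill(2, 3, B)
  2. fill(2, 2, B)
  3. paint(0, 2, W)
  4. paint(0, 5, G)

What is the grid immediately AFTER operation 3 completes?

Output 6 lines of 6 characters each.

Answer: YYWYYY
BBBBYY
BBBBYY
BBBBYY
BBBBYY
YYYYYK

Derivation:
After op 1 fill(2,3,B) [16 cells changed]:
YYYYYY
BBBBYY
BBBBYY
BBBBYY
BBBBYY
YYYYYK
After op 2 fill(2,2,B) [0 cells changed]:
YYYYYY
BBBBYY
BBBBYY
BBBBYY
BBBBYY
YYYYYK
After op 3 paint(0,2,W):
YYWYYY
BBBBYY
BBBBYY
BBBBYY
BBBBYY
YYYYYK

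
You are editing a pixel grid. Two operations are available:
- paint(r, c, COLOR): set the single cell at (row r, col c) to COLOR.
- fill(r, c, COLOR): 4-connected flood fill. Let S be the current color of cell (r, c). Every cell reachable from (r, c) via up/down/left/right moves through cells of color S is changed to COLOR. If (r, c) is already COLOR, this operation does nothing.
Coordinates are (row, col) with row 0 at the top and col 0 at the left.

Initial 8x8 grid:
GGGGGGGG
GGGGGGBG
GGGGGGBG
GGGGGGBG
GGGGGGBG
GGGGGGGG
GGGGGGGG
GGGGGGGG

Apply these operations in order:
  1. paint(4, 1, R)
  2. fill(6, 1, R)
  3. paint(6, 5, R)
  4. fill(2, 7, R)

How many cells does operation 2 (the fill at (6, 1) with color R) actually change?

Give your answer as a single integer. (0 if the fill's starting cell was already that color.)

After op 1 paint(4,1,R):
GGGGGGGG
GGGGGGBG
GGGGGGBG
GGGGGGBG
GRGGGGBG
GGGGGGGG
GGGGGGGG
GGGGGGGG
After op 2 fill(6,1,R) [59 cells changed]:
RRRRRRRR
RRRRRRBR
RRRRRRBR
RRRRRRBR
RRRRRRBR
RRRRRRRR
RRRRRRRR
RRRRRRRR

Answer: 59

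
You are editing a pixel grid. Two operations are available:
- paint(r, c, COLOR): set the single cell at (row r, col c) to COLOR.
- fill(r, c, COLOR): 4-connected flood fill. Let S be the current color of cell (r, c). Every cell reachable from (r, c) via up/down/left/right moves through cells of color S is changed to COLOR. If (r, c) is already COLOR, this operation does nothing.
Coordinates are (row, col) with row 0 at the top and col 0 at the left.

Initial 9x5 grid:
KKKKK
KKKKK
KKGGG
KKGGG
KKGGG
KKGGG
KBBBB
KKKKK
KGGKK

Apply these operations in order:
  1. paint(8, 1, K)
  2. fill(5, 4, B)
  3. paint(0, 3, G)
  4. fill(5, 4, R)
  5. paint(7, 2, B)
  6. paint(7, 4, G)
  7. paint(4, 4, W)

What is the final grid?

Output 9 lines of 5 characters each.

Answer: KKKGK
KKKKK
KKRRR
KKRRR
KKRRW
KKRRR
KRRRR
KKBKG
KKGKK

Derivation:
After op 1 paint(8,1,K):
KKKKK
KKKKK
KKGGG
KKGGG
KKGGG
KKGGG
KBBBB
KKKKK
KKGKK
After op 2 fill(5,4,B) [12 cells changed]:
KKKKK
KKKKK
KKBBB
KKBBB
KKBBB
KKBBB
KBBBB
KKKKK
KKGKK
After op 3 paint(0,3,G):
KKKGK
KKKKK
KKBBB
KKBBB
KKBBB
KKBBB
KBBBB
KKKKK
KKGKK
After op 4 fill(5,4,R) [16 cells changed]:
KKKGK
KKKKK
KKRRR
KKRRR
KKRRR
KKRRR
KRRRR
KKKKK
KKGKK
After op 5 paint(7,2,B):
KKKGK
KKKKK
KKRRR
KKRRR
KKRRR
KKRRR
KRRRR
KKBKK
KKGKK
After op 6 paint(7,4,G):
KKKGK
KKKKK
KKRRR
KKRRR
KKRRR
KKRRR
KRRRR
KKBKG
KKGKK
After op 7 paint(4,4,W):
KKKGK
KKKKK
KKRRR
KKRRR
KKRRW
KKRRR
KRRRR
KKBKG
KKGKK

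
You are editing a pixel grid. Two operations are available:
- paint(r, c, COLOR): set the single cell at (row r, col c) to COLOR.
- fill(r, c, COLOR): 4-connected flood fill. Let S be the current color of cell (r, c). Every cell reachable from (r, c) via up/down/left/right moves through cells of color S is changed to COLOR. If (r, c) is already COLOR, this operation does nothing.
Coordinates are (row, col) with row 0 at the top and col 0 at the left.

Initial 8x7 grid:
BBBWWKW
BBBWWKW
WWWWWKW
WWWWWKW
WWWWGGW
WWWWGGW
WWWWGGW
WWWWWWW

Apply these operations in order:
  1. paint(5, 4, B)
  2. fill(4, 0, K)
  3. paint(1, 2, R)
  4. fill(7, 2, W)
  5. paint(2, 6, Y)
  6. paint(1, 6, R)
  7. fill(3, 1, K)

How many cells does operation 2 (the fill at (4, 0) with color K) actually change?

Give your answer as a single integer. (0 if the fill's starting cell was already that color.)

After op 1 paint(5,4,B):
BBBWWKW
BBBWWKW
WWWWWKW
WWWWWKW
WWWWGGW
WWWWBGW
WWWWGGW
WWWWWWW
After op 2 fill(4,0,K) [40 cells changed]:
BBBKKKK
BBBKKKK
KKKKKKK
KKKKKKK
KKKKGGK
KKKKBGK
KKKKGGK
KKKKKKK

Answer: 40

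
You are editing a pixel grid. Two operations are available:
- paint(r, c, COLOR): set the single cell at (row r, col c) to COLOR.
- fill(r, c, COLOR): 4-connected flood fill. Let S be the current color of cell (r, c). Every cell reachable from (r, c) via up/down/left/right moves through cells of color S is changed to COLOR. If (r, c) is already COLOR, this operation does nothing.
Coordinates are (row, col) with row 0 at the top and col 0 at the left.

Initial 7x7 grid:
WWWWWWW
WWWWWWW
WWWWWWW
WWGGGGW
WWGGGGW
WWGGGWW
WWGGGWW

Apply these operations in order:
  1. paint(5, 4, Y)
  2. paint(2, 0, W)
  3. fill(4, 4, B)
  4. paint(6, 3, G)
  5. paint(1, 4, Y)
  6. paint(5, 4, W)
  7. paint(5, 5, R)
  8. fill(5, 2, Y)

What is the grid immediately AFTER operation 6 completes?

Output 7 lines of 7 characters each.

Answer: WWWWWWW
WWWWYWW
WWWWWWW
WWBBBBW
WWBBBBW
WWBBWWW
WWBGBWW

Derivation:
After op 1 paint(5,4,Y):
WWWWWWW
WWWWWWW
WWWWWWW
WWGGGGW
WWGGGGW
WWGGYWW
WWGGGWW
After op 2 paint(2,0,W):
WWWWWWW
WWWWWWW
WWWWWWW
WWGGGGW
WWGGGGW
WWGGYWW
WWGGGWW
After op 3 fill(4,4,B) [13 cells changed]:
WWWWWWW
WWWWWWW
WWWWWWW
WWBBBBW
WWBBBBW
WWBBYWW
WWBBBWW
After op 4 paint(6,3,G):
WWWWWWW
WWWWWWW
WWWWWWW
WWBBBBW
WWBBBBW
WWBBYWW
WWBGBWW
After op 5 paint(1,4,Y):
WWWWWWW
WWWWYWW
WWWWWWW
WWBBBBW
WWBBBBW
WWBBYWW
WWBGBWW
After op 6 paint(5,4,W):
WWWWWWW
WWWWYWW
WWWWWWW
WWBBBBW
WWBBBBW
WWBBWWW
WWBGBWW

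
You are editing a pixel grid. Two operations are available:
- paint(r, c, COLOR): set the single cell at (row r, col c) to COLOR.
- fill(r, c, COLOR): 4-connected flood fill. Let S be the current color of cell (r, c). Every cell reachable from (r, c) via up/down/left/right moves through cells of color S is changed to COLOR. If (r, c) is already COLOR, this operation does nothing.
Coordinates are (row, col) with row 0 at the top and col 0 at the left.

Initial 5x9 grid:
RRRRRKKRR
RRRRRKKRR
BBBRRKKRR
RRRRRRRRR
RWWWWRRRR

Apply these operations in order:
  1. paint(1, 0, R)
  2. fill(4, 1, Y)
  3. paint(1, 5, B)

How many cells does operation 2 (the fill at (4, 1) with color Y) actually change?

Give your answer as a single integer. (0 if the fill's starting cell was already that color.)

After op 1 paint(1,0,R):
RRRRRKKRR
RRRRRKKRR
BBBRRKKRR
RRRRRRRRR
RWWWWRRRR
After op 2 fill(4,1,Y) [4 cells changed]:
RRRRRKKRR
RRRRRKKRR
BBBRRKKRR
RRRRRRRRR
RYYYYRRRR

Answer: 4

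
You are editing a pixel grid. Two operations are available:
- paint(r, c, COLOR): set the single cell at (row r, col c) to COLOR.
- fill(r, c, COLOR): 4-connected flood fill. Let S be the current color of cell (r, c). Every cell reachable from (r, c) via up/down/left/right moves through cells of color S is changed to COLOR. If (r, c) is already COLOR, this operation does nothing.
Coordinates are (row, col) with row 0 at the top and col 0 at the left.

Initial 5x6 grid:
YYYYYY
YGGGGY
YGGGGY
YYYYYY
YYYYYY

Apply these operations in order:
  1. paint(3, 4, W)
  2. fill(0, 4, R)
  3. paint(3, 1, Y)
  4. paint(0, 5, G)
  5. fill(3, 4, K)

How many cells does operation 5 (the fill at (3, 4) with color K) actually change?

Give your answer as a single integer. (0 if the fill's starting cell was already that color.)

After op 1 paint(3,4,W):
YYYYYY
YGGGGY
YGGGGY
YYYYWY
YYYYYY
After op 2 fill(0,4,R) [21 cells changed]:
RRRRRR
RGGGGR
RGGGGR
RRRRWR
RRRRRR
After op 3 paint(3,1,Y):
RRRRRR
RGGGGR
RGGGGR
RYRRWR
RRRRRR
After op 4 paint(0,5,G):
RRRRRG
RGGGGR
RGGGGR
RYRRWR
RRRRRR
After op 5 fill(3,4,K) [1 cells changed]:
RRRRRG
RGGGGR
RGGGGR
RYRRKR
RRRRRR

Answer: 1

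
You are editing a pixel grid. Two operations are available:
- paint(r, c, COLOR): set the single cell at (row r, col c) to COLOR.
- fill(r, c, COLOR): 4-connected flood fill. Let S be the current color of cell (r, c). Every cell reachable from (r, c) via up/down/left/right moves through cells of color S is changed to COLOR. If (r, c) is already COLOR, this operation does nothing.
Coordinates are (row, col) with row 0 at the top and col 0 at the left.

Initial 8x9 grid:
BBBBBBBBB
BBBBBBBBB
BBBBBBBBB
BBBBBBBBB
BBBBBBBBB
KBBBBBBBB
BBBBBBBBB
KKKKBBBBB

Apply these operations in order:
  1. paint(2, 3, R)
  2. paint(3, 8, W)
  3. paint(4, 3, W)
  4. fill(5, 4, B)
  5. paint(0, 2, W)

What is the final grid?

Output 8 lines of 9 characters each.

Answer: BBWBBBBBB
BBBBBBBBB
BBBRBBBBB
BBBBBBBBW
BBBWBBBBB
KBBBBBBBB
BBBBBBBBB
KKKKBBBBB

Derivation:
After op 1 paint(2,3,R):
BBBBBBBBB
BBBBBBBBB
BBBRBBBBB
BBBBBBBBB
BBBBBBBBB
KBBBBBBBB
BBBBBBBBB
KKKKBBBBB
After op 2 paint(3,8,W):
BBBBBBBBB
BBBBBBBBB
BBBRBBBBB
BBBBBBBBW
BBBBBBBBB
KBBBBBBBB
BBBBBBBBB
KKKKBBBBB
After op 3 paint(4,3,W):
BBBBBBBBB
BBBBBBBBB
BBBRBBBBB
BBBBBBBBW
BBBWBBBBB
KBBBBBBBB
BBBBBBBBB
KKKKBBBBB
After op 4 fill(5,4,B) [0 cells changed]:
BBBBBBBBB
BBBBBBBBB
BBBRBBBBB
BBBBBBBBW
BBBWBBBBB
KBBBBBBBB
BBBBBBBBB
KKKKBBBBB
After op 5 paint(0,2,W):
BBWBBBBBB
BBBBBBBBB
BBBRBBBBB
BBBBBBBBW
BBBWBBBBB
KBBBBBBBB
BBBBBBBBB
KKKKBBBBB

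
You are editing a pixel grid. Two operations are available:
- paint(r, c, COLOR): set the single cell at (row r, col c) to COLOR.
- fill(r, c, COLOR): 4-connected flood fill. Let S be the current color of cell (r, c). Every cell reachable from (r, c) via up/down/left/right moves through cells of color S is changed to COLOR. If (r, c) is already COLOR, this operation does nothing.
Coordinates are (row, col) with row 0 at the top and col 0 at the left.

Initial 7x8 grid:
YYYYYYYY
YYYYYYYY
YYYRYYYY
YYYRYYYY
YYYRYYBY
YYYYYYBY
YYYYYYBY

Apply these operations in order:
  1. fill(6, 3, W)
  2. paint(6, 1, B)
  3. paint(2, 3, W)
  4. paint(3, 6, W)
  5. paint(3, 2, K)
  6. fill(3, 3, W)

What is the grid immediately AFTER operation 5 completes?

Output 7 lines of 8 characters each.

After op 1 fill(6,3,W) [50 cells changed]:
WWWWWWWW
WWWWWWWW
WWWRWWWW
WWWRWWWW
WWWRWWBW
WWWWWWBW
WWWWWWBW
After op 2 paint(6,1,B):
WWWWWWWW
WWWWWWWW
WWWRWWWW
WWWRWWWW
WWWRWWBW
WWWWWWBW
WBWWWWBW
After op 3 paint(2,3,W):
WWWWWWWW
WWWWWWWW
WWWWWWWW
WWWRWWWW
WWWRWWBW
WWWWWWBW
WBWWWWBW
After op 4 paint(3,6,W):
WWWWWWWW
WWWWWWWW
WWWWWWWW
WWWRWWWW
WWWRWWBW
WWWWWWBW
WBWWWWBW
After op 5 paint(3,2,K):
WWWWWWWW
WWWWWWWW
WWWWWWWW
WWKRWWWW
WWWRWWBW
WWWWWWBW
WBWWWWBW

Answer: WWWWWWWW
WWWWWWWW
WWWWWWWW
WWKRWWWW
WWWRWWBW
WWWWWWBW
WBWWWWBW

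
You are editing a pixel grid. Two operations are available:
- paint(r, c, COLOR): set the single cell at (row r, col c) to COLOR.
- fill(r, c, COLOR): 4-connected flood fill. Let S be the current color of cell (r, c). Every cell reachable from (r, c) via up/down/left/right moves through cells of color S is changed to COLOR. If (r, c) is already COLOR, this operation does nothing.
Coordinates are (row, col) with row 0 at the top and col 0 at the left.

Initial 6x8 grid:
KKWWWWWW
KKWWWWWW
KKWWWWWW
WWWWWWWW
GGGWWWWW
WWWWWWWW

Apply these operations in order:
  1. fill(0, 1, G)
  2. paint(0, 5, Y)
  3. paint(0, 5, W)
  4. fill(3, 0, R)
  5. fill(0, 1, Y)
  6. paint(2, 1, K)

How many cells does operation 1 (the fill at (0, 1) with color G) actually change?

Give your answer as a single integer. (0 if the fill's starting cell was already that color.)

After op 1 fill(0,1,G) [6 cells changed]:
GGWWWWWW
GGWWWWWW
GGWWWWWW
WWWWWWWW
GGGWWWWW
WWWWWWWW

Answer: 6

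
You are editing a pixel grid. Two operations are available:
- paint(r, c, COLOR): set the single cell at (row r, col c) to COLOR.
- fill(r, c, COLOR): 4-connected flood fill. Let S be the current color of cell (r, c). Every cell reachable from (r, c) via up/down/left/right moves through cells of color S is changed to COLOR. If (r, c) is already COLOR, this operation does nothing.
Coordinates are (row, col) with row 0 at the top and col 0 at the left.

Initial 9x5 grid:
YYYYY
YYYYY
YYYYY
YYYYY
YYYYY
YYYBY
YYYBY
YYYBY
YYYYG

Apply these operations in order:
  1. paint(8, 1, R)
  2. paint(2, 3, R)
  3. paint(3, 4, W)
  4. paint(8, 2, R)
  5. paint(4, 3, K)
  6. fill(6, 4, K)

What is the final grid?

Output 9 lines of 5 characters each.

After op 1 paint(8,1,R):
YYYYY
YYYYY
YYYYY
YYYYY
YYYYY
YYYBY
YYYBY
YYYBY
YRYYG
After op 2 paint(2,3,R):
YYYYY
YYYYY
YYYRY
YYYYY
YYYYY
YYYBY
YYYBY
YYYBY
YRYYG
After op 3 paint(3,4,W):
YYYYY
YYYYY
YYYRY
YYYYW
YYYYY
YYYBY
YYYBY
YYYBY
YRYYG
After op 4 paint(8,2,R):
YYYYY
YYYYY
YYYRY
YYYYW
YYYYY
YYYBY
YYYBY
YYYBY
YRRYG
After op 5 paint(4,3,K):
YYYYY
YYYYY
YYYRY
YYYYW
YYYKY
YYYBY
YYYBY
YYYBY
YRRYG
After op 6 fill(6,4,K) [4 cells changed]:
YYYYY
YYYYY
YYYRY
YYYYW
YYYKK
YYYBK
YYYBK
YYYBK
YRRYG

Answer: YYYYY
YYYYY
YYYRY
YYYYW
YYYKK
YYYBK
YYYBK
YYYBK
YRRYG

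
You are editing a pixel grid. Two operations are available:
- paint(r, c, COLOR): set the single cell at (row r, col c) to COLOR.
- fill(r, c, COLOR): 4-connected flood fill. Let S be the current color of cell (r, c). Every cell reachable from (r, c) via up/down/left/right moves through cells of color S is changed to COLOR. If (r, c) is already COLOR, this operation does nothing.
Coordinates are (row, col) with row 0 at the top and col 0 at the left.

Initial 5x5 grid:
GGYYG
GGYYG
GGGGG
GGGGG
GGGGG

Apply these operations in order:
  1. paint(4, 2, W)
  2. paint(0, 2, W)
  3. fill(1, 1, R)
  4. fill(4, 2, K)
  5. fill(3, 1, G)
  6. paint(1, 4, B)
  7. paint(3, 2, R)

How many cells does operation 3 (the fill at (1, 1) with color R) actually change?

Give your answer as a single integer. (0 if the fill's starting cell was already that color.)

After op 1 paint(4,2,W):
GGYYG
GGYYG
GGGGG
GGGGG
GGWGG
After op 2 paint(0,2,W):
GGWYG
GGYYG
GGGGG
GGGGG
GGWGG
After op 3 fill(1,1,R) [20 cells changed]:
RRWYR
RRYYR
RRRRR
RRRRR
RRWRR

Answer: 20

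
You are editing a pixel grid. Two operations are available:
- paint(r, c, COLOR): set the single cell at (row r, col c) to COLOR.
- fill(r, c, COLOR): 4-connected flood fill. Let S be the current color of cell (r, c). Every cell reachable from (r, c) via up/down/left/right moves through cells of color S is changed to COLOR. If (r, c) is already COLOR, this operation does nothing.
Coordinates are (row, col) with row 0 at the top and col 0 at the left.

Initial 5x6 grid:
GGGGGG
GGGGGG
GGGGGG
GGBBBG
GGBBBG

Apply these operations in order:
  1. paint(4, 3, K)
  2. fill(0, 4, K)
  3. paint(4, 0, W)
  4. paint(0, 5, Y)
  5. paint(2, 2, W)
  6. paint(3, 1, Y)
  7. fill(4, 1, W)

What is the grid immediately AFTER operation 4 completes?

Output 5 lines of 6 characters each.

After op 1 paint(4,3,K):
GGGGGG
GGGGGG
GGGGGG
GGBBBG
GGBKBG
After op 2 fill(0,4,K) [24 cells changed]:
KKKKKK
KKKKKK
KKKKKK
KKBBBK
KKBKBK
After op 3 paint(4,0,W):
KKKKKK
KKKKKK
KKKKKK
KKBBBK
WKBKBK
After op 4 paint(0,5,Y):
KKKKKY
KKKKKK
KKKKKK
KKBBBK
WKBKBK

Answer: KKKKKY
KKKKKK
KKKKKK
KKBBBK
WKBKBK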